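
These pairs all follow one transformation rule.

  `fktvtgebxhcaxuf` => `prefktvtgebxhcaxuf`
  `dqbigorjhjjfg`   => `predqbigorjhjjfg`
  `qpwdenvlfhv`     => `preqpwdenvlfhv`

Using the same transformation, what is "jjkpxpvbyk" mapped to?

prejjkpxpvbyk

The transformation: prepend "pre".
Doing the same to "jjkpxpvbyk": "prejjkpxpvbyk".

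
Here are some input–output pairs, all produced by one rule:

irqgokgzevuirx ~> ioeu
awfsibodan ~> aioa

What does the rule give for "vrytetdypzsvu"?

The rule is to keep every other character starting from the first (positions 1st, 3rd, 5th, ...), then keep only the vowels.
On "vrytetdypzsvu": the first step gives "vyedpsu", and the second then gives "eu".

eu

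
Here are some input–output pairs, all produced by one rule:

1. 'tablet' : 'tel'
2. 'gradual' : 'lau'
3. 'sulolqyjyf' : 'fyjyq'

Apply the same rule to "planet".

ten

Rule — take characters alternately from the front and the back (1st, last, 2nd, 2nd-last, ...), then keep every other character starting from the second (positions 2nd, 4th, 6th, ...).
Working it through for "planet": intermediate "ptlean", final "ten".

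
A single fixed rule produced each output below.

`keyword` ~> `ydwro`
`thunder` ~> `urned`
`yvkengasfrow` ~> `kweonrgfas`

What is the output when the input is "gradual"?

aldau

In each case the input is transformed by: delete the first 2 characters, then take characters alternately from the front and the back (1st, last, 2nd, 2nd-last, ...).
"gradual" → "adual" → "aldau".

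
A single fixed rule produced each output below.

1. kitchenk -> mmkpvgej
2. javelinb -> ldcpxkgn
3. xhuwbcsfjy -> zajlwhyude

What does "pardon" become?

In each case the input is transformed by: take characters alternately from the front and the back (1st, last, 2nd, 2nd-last, ...), then shift every letter 2 places forward in the alphabet (wrapping around).
For "pardon", step one produces "pnaord"; step two turns that into "rpcqtf".

rpcqtf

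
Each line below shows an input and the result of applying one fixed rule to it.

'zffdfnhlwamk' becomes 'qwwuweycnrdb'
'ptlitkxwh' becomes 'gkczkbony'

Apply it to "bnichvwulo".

The transformation: shift every letter 9 places backward in the alphabet (wrapping around).
So "bnichvwulo" becomes "seztymnlcf".

seztymnlcf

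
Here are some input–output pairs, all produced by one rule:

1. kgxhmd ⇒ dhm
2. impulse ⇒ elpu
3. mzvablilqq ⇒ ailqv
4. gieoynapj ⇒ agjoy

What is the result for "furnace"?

The pattern: sort the characters into alphabetical order, then keep every other character starting from the first (positions 1st, 3rd, 5th, ...).
For "furnace", step one produces "acefnru"; step two turns that into "aenu".

aenu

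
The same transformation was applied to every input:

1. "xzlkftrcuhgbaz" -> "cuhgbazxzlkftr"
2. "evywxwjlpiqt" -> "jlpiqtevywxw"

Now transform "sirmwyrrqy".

Each output is the input with this applied: swap the front and back halves of the string.
For "sirmwyrrqy" the result is "yrrqysirmw".

yrrqysirmw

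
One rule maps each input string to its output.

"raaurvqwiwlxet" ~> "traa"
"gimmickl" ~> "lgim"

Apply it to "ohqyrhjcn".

nohq

The pattern: move the first 3 characters to the end (rotate left by 3), then keep only the last 4 characters.
"ohqyrhjcn" → "nohq".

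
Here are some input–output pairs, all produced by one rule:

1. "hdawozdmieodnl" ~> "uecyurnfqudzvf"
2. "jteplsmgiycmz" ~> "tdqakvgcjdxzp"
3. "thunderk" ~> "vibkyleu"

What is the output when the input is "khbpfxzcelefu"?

vwlbysgwoqtvc

What's happening: shift every letter 9 places backward in the alphabet (wrapping around), then move the last 3 characters to the front (rotate right by 3).
For "khbpfxzcelefu", step one produces "bysgwoqtvcvwl"; step two turns that into "vwlbysgwoqtvc".
(Check on "jteplsmgiycmz": → "akvgcjdxzptdq" → "tdqakvgcjdxzp" ✓)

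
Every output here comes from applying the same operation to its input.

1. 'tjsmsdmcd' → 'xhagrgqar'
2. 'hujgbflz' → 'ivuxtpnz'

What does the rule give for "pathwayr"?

odvhokfm

The pattern: swap each adjacent pair of characters (1↔2, 3↔4, ...), then shift every letter 12 places backward in the alphabet (wrapping around).
Starting from "pathwayr": after the first operation, "aphtawry"; after the second, "odvhokfm".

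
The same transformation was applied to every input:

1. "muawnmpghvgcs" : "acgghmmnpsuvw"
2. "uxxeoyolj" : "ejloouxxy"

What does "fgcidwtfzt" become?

What's happening: sort the characters into alphabetical order.
So "fgcidwtfzt" becomes "cdffgittwz".

cdffgittwz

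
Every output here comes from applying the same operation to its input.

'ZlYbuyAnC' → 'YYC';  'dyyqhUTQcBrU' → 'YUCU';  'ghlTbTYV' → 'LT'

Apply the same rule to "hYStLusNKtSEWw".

SUKE

The transformation: keep one character in every 3, starting at position 3 (positions 3rd, 6th, 9th, ...), then convert every letter to uppercase.
On "hYStLusNKtSEWw": the first step gives "SuKE", and the second then gives "SUKE".
(Check on "dyyqhUTQcBrU": → "yUcU" → "YUCU" ✓)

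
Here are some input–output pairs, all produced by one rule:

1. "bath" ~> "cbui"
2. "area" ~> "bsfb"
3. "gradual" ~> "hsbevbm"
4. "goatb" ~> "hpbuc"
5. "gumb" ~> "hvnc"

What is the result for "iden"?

jefo

The transformation: shift every letter 1 place forward in the alphabet (wrapping around).
Applying that to "iden" gives "jefo".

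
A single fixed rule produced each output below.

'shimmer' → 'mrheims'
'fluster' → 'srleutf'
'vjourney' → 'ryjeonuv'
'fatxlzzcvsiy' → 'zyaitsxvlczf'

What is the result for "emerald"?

The pattern: take characters alternately from the front and the back (1st, last, 2nd, 2nd-last, ...), then swap the first and last characters.
Starting from "emerald": after the first operation, "edmlear"; after the second, "rdmleae".

rdmleae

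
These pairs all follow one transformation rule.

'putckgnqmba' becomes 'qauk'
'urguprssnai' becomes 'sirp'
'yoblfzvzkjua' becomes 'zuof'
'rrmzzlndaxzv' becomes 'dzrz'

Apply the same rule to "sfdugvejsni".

In each case the input is transformed by: keep one character in every 3, starting at position 2 (positions 2nd, 5th, 8th, ...), then swap the front and back halves of the string.
Starting from "sfdugvejsni": after the first operation, "fgji"; after the second, "jifg".

jifg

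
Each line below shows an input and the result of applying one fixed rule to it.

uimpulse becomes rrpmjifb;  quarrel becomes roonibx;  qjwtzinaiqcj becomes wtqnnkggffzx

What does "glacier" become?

oifdbzx

In each case the input is transformed by: sort the characters into reverse alphabetical order, then shift every letter 3 places backward in the alphabet (wrapping around).
Starting from "glacier": after the first operation, "rligeca"; after the second, "oifdbzx".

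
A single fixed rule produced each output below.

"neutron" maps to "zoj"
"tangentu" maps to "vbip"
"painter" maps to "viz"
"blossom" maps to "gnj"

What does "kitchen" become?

dxz

In each case the input is transformed by: shift every letter 5 places backward in the alphabet (wrapping around), then keep every other character starting from the second (positions 2nd, 4th, 6th, ...).
For "kitchen", step one produces "fdoxczi"; step two turns that into "dxz".
(Check on "painter": → "kvdiozm" → "viz" ✓)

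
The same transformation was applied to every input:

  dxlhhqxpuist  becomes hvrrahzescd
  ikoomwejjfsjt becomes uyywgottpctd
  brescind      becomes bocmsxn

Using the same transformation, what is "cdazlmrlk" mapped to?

nkjvwbvu

Each output is the input with this applied: shift every letter 10 places forward in the alphabet (wrapping around), then delete the first character.
"cdazlmrlk" → "nkjvwbvu".
(Check on "ikoomwejjfsjt": → "suyywgottpctd" → "uyywgottpctd" ✓)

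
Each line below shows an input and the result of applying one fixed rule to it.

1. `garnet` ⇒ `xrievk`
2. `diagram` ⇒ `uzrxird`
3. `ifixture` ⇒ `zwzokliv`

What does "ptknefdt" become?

In each case the input is transformed by: shift every letter 9 places backward in the alphabet (wrapping around).
On "ptknefdt" that produces "gkbevwuk".

gkbevwuk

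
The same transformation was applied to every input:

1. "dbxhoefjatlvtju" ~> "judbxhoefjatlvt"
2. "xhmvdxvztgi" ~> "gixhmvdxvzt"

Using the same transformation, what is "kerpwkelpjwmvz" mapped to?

Looking at the pairs, the operation is to move the last 2 characters to the front (rotate right by 2).
"kerpwkelpjwmvz" → "vzkerpwkelpjwm".

vzkerpwkelpjwm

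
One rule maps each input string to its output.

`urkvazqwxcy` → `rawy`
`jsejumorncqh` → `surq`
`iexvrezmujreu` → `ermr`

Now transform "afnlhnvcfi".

fhc

Looking at the pairs, the operation is to keep one character in every 3, starting at position 2 (positions 2nd, 5th, 8th, ...).
For "afnlhnvcfi" the result is "fhc".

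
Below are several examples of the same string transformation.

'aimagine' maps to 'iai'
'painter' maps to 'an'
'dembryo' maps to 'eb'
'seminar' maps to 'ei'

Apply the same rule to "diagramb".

iga

In each case the input is transformed by: delete the last 2 characters, then keep every other character starting from the second (positions 2nd, 4th, 6th, ...).
Working it through for "diagramb": intermediate "diagra", final "iga".
(Check on "painter": → "paint" → "an" ✓)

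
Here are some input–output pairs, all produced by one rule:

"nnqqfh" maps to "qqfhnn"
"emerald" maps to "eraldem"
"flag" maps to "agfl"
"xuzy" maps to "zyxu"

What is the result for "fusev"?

Each output is the input with this applied: move the first 2 characters to the end (rotate left by 2).
"fusev" → "sevfu".

sevfu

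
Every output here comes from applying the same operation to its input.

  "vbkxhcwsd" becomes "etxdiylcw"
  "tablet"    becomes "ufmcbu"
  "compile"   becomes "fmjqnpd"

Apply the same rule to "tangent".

uofhobu

Rule — reverse the string, then shift every letter 1 place forward in the alphabet (wrapping around).
Doing the same to "tangent": "uofhobu".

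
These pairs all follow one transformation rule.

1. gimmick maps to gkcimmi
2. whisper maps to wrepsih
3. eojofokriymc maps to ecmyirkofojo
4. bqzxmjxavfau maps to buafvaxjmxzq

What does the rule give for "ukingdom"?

umodgnik

The transformation: reverse the string, then move the last character to the front.
Starting from "ukingdom": after the first operation, "modgniku"; after the second, "umodgnik".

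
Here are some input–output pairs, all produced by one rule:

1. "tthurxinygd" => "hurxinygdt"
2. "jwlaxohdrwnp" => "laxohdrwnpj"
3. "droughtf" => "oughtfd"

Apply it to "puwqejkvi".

The transformation: move the first character to the end, then delete the first character.
On "puwqejkvi" that produces "wqejkvip".

wqejkvip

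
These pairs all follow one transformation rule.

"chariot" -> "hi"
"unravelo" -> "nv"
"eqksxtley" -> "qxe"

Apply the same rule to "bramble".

Each output is the input with this applied: move the last character to the front, then keep one character in every 3, starting at position 3 (positions 3rd, 6th, 9th, ...).
For "bramble", step one produces "ebrambl"; step two turns that into "rb".

rb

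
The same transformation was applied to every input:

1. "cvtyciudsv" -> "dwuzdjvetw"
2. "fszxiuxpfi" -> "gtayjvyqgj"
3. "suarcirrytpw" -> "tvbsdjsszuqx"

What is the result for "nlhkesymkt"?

omilftznlu

In each case the input is transformed by: shift every letter 1 place forward in the alphabet (wrapping around).
On "nlhkesymkt" that produces "omilftznlu".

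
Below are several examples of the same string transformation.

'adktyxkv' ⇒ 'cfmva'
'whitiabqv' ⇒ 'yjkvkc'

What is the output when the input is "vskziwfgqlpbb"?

Looking at the pairs, the operation is to shift every letter 2 places forward in the alphabet (wrapping around), then delete the last 3 characters.
Working it through for "vskziwfgqlpbb": intermediate "xumbkyhisnrdd", final "xumbkyhisn".
(Check on "whitiabqv": → "yjkvkcdsx" → "yjkvkc" ✓)

xumbkyhisn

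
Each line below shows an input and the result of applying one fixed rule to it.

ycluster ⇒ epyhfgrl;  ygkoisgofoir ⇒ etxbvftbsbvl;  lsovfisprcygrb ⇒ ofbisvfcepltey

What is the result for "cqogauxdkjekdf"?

sdbtnhkqxwrxqp

The rule is to swap the first and last characters, then shift every letter 13 places forward in the alphabet (wrapping around) — i.e. ROT13.
On "cqogauxdkjekdf": the first step gives "fqogauxdkjekdc", and the second then gives "sdbtnhkqxwrxqp".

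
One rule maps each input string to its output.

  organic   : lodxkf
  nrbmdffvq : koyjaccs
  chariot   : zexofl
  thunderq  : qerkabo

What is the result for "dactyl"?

Looking at the pairs, the operation is to delete the last character, then shift every letter 3 places backward in the alphabet (wrapping around).
Working it through for "dactyl": intermediate "dacty", final "axzqv".
(Check on "thunderq": → "thunder" → "qerkabo" ✓)

axzqv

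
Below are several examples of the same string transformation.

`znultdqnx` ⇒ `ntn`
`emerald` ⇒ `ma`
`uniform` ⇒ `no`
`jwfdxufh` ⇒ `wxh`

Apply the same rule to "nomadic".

od

Rule — keep one character in every 3, starting at position 2 (positions 2nd, 5th, 8th, ...).
On "nomadic" that produces "od".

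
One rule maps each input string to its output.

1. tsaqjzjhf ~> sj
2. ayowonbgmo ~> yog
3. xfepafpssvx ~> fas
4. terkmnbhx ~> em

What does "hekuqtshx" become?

What's happening: delete the last 2 characters, then keep one character in every 3, starting at position 2 (positions 2nd, 5th, 8th, ...).
Applying both steps to "hekuqtshx": "hekuqts", then "eq".

eq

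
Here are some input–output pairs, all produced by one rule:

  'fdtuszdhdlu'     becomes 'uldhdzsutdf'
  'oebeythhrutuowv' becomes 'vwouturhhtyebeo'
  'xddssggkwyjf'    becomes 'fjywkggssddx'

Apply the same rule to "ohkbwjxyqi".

Each output is the input with this applied: reverse the string.
So "ohkbwjxyqi" becomes "iqyxjwbkho".

iqyxjwbkho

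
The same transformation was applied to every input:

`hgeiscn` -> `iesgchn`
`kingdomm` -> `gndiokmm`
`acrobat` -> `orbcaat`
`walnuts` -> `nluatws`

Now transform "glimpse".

miplsge

In each case the input is transformed by: move the first 3 characters to the end (rotate left by 3), then take characters alternately from the front and the back (1st, last, 2nd, 2nd-last, ...).
Working it through for "glimpse": intermediate "mpsegli", final "miplsge".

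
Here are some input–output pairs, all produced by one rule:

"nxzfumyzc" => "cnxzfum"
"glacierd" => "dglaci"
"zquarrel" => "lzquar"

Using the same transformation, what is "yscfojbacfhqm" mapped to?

myscfojbacf

The pattern: move the last character to the front, then delete the last 2 characters.
On "yscfojbacfhqm": the first step gives "myscfojbacfhq", and the second then gives "myscfojbacf".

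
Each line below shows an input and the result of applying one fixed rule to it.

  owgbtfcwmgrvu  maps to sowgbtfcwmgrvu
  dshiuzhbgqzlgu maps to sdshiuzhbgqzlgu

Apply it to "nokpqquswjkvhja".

What's happening: prepend "s".
For "nokpqquswjkvhja" the result is "snokpqquswjkvhja".

snokpqquswjkvhja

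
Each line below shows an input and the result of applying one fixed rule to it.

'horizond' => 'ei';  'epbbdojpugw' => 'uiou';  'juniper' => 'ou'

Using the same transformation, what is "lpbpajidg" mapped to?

The rule is to shift every letter 5 places forward in the alphabet (wrapping around), then keep only the vowels.
For "lpbpajidg", step one produces "qugufonil"; step two turns that into "uuoi".

uuoi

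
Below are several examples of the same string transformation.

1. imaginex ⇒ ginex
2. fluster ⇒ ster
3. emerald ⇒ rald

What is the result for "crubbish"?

Rule — delete the first 3 characters.
On "crubbish" that produces "bbish".

bbish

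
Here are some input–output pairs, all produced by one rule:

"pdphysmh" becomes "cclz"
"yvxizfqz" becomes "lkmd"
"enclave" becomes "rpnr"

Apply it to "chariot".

pnvg

The pattern: shift every letter 13 places forward in the alphabet (wrapping around) — i.e. ROT13, then keep every other character starting from the first (positions 1st, 3rd, 5th, ...).
"chariot" → "pnvg".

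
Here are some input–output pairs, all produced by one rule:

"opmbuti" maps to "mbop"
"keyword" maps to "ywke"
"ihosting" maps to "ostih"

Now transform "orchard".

Rule — delete the last 3 characters, then move the first 2 characters to the end (rotate left by 2).
For "orchard" the result is "chor".

chor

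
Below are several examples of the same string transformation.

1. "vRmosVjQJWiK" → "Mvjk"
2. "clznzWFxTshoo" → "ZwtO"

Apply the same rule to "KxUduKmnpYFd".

The transformation: flip the case of every letter, then keep one character in every 3, starting at position 3 (positions 3rd, 6th, 9th, ...).
Working it through for "KxUduKmnpYFd": intermediate "kXuDUkMNPyfD", final "ukPD".

ukPD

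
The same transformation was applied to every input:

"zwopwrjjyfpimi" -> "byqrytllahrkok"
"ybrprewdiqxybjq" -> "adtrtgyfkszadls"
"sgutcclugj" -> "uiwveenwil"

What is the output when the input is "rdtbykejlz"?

tfvdamglnb

What's happening: shift every letter 2 places forward in the alphabet (wrapping around).
Doing the same to "rdtbykejlz": "tfvdamglnb".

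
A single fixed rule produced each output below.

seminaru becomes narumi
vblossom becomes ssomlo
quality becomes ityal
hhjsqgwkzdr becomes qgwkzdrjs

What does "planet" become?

etan

In each case the input is transformed by: delete the first 2 characters, then move the first 2 characters to the end (rotate left by 2).
On "planet" that produces "etan".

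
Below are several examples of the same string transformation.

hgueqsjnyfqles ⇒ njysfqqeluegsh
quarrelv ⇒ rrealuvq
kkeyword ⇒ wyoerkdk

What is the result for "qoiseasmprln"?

The pattern: swap the front and back halves of the string, then take characters alternately from the front and the back (1st, last, 2nd, 2nd-last, ...).
Applying both steps to "qoiseasmprln": "smprlnqoisea", then "samepsrilonq".

samepsrilonq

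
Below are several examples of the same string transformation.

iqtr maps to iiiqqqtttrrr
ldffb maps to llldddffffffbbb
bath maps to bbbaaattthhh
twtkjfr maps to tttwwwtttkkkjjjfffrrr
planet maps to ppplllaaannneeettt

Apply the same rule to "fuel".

Rule — repeat every character 3 times.
Applying that to "fuel" gives "fffuuueeelll".

fffuuueeelll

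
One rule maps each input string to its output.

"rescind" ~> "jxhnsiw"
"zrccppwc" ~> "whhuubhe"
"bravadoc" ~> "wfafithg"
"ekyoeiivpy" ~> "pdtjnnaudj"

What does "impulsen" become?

ruzqxjsn

Looking at the pairs, the operation is to shift every letter 5 places forward in the alphabet (wrapping around), then move the first character to the end.
On "impulsen": the first step gives "nruzqxjs", and the second then gives "ruzqxjsn".
(Check on "bravadoc": → "gwfafith" → "wfafithg" ✓)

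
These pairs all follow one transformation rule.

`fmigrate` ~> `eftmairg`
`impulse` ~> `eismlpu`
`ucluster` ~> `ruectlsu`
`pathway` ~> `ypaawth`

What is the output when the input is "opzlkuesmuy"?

What's happening: reverse the string, then take characters alternately from the front and the back (1st, last, 2nd, 2nd-last, ...).
Starting from "opzlkuesmuy": after the first operation, "yumseuklzpo"; after the second, "youpmzsleku".

youpmzsleku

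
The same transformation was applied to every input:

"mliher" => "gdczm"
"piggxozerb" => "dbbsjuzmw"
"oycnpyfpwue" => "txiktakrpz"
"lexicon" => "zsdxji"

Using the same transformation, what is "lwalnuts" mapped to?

rvgipon

In each case the input is transformed by: shift every letter 5 places backward in the alphabet (wrapping around), then delete the first character.
Starting from "lwalnuts": after the first operation, "grvgipon"; after the second, "rvgipon".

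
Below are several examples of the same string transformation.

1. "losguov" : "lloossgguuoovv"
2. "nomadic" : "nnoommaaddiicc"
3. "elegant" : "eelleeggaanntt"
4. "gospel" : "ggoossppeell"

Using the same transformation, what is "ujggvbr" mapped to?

The rule is to double every character.
Doing the same to "ujggvbr": "uujjggggvvbbrr".

uujjggggvvbbrr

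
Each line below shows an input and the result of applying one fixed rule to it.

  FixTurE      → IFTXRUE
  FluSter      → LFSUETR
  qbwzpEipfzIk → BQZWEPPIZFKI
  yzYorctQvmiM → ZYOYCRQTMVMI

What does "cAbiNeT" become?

Each output is the input with this applied: swap each adjacent pair of characters (1↔2, 3↔4, ...), then convert every letter to uppercase.
Working it through for "cAbiNeT": intermediate "AcibeNT", final "ACIBENT".

ACIBENT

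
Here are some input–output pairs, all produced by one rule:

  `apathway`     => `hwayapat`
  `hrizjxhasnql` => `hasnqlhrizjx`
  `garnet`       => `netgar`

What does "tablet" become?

lettab

What's happening: swap the front and back halves of the string.
For "tablet" the result is "lettab".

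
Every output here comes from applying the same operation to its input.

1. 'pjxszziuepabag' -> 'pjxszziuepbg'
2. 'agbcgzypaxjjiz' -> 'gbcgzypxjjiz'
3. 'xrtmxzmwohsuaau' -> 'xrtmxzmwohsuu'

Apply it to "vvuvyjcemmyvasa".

vvuvyjcemmyvs

Looking at the pairs, the operation is to remove every "a".
On "vvuvyjcemmyvasa" that produces "vvuvyjcemmyvs".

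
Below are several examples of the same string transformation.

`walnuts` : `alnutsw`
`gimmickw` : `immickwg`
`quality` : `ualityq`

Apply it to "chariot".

hariotc

The transformation: move the first character to the end.
"chariot" → "hariotc".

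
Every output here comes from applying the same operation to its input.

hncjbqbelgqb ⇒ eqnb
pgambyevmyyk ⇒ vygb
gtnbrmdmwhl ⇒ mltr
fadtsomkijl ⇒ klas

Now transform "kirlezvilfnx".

What's happening: keep one character in every 3, starting at position 2 (positions 2nd, 5th, 8th, ...), then move the first 2 characters to the end (rotate left by 2).
On "kirlezvilfnx": the first step gives "iein", and the second then gives "inie".
(Check on "gtnbrmdmwhl": → "trml" → "mltr" ✓)

inie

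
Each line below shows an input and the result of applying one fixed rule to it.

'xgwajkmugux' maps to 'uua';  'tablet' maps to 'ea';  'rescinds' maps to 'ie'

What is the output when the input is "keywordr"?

oe

Looking at the pairs, the operation is to sort the characters into reverse alphabetical order, then keep only the vowels.
On "keywordr": the first step gives "ywrroked", and the second then gives "oe".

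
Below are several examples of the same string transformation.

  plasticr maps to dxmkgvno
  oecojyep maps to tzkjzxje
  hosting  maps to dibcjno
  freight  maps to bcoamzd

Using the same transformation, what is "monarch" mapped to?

Each output is the input with this applied: move the last 3 characters to the front (rotate right by 3), then shift every letter 5 places backward in the alphabet (wrapping around).
Applying both steps to "monarch": "rchmona", then "mxchjiv".

mxchjiv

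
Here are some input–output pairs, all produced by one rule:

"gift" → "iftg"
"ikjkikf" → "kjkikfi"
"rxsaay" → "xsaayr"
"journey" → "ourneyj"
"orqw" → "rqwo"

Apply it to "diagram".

iagramd

The pattern: move the first character to the end.
On "diagram" that produces "iagramd".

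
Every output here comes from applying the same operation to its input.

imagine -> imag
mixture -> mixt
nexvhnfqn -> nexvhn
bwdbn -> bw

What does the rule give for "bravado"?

brav

Rule — delete the last 3 characters.
"bravado" → "brav".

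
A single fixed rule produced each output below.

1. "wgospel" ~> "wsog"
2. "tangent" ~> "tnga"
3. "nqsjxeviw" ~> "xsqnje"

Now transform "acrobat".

roca

The rule is to delete the last 3 characters, then sort the characters into reverse alphabetical order.
On "acrobat": the first step gives "acro", and the second then gives "roca".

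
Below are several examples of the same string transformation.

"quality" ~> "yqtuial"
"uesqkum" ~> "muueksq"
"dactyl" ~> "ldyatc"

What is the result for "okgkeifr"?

rofkigek

Each output is the input with this applied: reverse the string, then take characters alternately from the front and the back (1st, last, 2nd, 2nd-last, ...).
For "okgkeifr", step one produces "rfiekgko"; step two turns that into "rofkigek".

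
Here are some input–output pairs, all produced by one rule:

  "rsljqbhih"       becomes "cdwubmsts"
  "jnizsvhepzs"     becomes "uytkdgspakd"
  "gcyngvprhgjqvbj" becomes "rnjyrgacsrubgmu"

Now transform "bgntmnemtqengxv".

mryexypxebpyrig

The transformation: shift every letter 11 places forward in the alphabet (wrapping around).
So "bgntmnemtqengxv" becomes "mryexypxebpyrig".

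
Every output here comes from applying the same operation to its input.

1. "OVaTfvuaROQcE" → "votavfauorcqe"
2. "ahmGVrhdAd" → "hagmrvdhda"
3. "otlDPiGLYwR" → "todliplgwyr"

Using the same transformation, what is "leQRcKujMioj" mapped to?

Each output is the input with this applied: swap each adjacent pair of characters (1↔2, 3↔4, ...), then convert every letter to lowercase.
For "leQRcKujMioj", step one produces "elRQKcjuiMjo"; step two turns that into "elrqkcjuimjo".

elrqkcjuimjo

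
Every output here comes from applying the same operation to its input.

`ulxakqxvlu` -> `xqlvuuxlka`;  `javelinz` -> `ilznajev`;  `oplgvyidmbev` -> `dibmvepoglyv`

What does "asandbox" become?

The pattern: swap the front and back halves of the string, then swap each adjacent pair of characters (1↔2, 3↔4, ...).
Applying both steps to "asandbox": "dboxasan", then "bdxosana".

bdxosana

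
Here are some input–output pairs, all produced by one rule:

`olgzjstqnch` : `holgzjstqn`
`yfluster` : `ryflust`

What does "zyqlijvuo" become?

ozyqlijv

In each case the input is transformed by: move the last character to the front, then delete the last character.
On "zyqlijvuo" that produces "ozyqlijv".
(Check on "olgzjstqnch": → "holgzjstqnc" → "holgzjstqn" ✓)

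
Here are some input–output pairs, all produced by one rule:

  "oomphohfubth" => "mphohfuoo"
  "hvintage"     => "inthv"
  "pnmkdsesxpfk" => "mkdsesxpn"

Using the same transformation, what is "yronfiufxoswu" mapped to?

onfiufxoyr

The transformation: delete the last 3 characters, then move the first 2 characters to the end (rotate left by 2).
"yronfiufxoswu" → "yronfiufxo" → "onfiufxoyr".
(Check on "pnmkdsesxpfk": → "pnmkdsesx" → "mkdsesxpn" ✓)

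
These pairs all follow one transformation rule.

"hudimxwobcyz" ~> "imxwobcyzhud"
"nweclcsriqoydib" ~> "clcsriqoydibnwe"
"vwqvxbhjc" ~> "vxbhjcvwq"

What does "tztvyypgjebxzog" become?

vyypgjebxzogtzt

Each output is the input with this applied: move the first 3 characters to the end (rotate left by 3).
On "tztvyypgjebxzog" that produces "vyypgjebxzogtzt".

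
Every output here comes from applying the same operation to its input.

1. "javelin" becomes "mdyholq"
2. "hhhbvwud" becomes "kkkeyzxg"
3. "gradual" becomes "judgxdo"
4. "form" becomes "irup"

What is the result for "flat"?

The pattern: shift every letter 3 places forward in the alphabet (wrapping around).
Doing the same to "flat": "iodw".

iodw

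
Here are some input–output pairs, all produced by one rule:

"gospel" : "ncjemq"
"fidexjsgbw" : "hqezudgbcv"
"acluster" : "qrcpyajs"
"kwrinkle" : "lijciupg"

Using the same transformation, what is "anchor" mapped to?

fmpyla

Looking at the pairs, the operation is to shift every letter 2 places backward in the alphabet (wrapping around), then swap the front and back halves of the string.
For "anchor", step one produces "ylafmp"; step two turns that into "fmpyla".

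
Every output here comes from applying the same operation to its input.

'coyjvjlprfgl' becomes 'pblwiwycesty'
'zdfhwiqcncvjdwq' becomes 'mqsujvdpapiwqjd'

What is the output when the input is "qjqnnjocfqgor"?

dwdaawbpsdtbe

The transformation: shift every letter 13 places forward in the alphabet (wrapping around) — i.e. ROT13.
Doing the same to "qjqnnjocfqgor": "dwdaawbpsdtbe".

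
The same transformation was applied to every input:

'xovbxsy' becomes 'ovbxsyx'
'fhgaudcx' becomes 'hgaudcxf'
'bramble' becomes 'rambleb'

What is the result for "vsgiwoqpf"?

sgiwoqpfv

The transformation: move the first character to the end.
"vsgiwoqpf" → "sgiwoqpfv".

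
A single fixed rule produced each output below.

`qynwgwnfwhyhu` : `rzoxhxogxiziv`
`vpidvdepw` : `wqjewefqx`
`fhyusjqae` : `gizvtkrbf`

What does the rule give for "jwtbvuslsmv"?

Rule — shift every letter 1 place forward in the alphabet (wrapping around).
So "jwtbvuslsmv" becomes "kxucwvtmtnw".

kxucwvtmtnw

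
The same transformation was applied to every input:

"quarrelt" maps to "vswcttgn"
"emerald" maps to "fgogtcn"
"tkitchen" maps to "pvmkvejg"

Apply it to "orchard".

What's happening: move the last character to the front, then shift every letter 2 places forward in the alphabet (wrapping around).
"orchard" → "dorchar" → "fqtejct".

fqtejct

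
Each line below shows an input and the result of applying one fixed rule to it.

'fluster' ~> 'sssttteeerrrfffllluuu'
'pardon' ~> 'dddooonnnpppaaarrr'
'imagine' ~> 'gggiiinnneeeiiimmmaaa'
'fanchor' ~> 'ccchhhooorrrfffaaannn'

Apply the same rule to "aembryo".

bbbrrryyyoooaaaeeemmm

Each output is the input with this applied: move the first 3 characters to the end (rotate left by 3), then repeat every character 3 times.
Applying both steps to "aembryo": "bryoaem", then "bbbrrryyyoooaaaeeemmm".
(Check on "imagine": → "gineima" → "gggiiinnneeeiiimmmaaa" ✓)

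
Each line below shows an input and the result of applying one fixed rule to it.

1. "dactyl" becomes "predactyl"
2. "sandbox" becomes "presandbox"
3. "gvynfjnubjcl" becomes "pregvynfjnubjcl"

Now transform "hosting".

The transformation: prepend "pre".
On "hosting" that produces "prehosting".

prehosting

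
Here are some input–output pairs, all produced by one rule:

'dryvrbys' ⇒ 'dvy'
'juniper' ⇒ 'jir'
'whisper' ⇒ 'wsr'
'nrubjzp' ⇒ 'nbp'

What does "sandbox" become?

Rule — keep one character in every 3, starting at position 1 (positions 1st, 4th, 7th, ...).
Doing the same to "sandbox": "sdx".

sdx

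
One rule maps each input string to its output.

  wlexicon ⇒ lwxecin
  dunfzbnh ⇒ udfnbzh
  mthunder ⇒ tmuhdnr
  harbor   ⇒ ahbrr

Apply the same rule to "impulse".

miupsl

Rule — swap each adjacent pair of characters (1↔2, 3↔4, ...), then delete the last character.
"impulse" → "miupsle" → "miupsl".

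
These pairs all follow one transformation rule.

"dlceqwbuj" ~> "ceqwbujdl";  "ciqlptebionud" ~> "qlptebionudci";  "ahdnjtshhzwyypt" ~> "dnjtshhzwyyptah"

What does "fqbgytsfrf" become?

Each output is the input with this applied: move the first 2 characters to the end (rotate left by 2).
So "fqbgytsfrf" becomes "bgytsfrffq".

bgytsfrffq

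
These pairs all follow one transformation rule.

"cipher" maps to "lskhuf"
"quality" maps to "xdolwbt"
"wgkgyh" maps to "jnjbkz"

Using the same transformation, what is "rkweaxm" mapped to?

The pattern: shift every letter 3 places forward in the alphabet (wrapping around), then move the first character to the end.
Applying both steps to "rkweaxm": "unzhdap", then "nzhdapu".

nzhdapu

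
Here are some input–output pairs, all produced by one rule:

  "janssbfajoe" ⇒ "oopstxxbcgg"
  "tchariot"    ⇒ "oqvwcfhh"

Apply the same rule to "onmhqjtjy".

The pattern: sort the characters into alphabetical order, then shift every letter 12 places backward in the alphabet (wrapping around).
Starting from "onmhqjtjy": after the first operation, "hjjmnoqty"; after the second, "vxxabcehm".
(Check on "janssbfajoe": → "aabefjjnoss" → "oopstxxbcgg" ✓)

vxxabcehm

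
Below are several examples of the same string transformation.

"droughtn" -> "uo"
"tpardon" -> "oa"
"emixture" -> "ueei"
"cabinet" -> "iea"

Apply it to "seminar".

Looking at the pairs, the operation is to move the first 3 characters to the end (rotate left by 3), then keep only the vowels.
On "seminar" that produces "iae".
(Check on "tpardon": → "rdontpa" → "oa" ✓)

iae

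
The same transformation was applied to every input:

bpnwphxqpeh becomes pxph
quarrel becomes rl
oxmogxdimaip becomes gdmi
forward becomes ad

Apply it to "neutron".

The pattern: keep every other character starting from the first (positions 1st, 3rd, 5th, ...), then delete the first 2 characters.
So "neutron" becomes "rn".

rn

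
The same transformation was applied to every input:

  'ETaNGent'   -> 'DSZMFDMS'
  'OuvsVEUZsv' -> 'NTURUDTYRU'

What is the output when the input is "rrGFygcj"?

The pattern: shift every letter 1 place backward in the alphabet (wrapping around), then convert every letter to uppercase.
Working it through for "rrGFygcj": intermediate "qqFExfbi", final "QQFEXFBI".

QQFEXFBI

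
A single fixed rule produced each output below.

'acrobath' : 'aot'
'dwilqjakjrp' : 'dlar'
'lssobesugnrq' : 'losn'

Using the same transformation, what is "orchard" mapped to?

What's happening: keep one character in every 3, starting at position 1 (positions 1st, 4th, 7th, ...).
Doing the same to "orchard": "ohd".

ohd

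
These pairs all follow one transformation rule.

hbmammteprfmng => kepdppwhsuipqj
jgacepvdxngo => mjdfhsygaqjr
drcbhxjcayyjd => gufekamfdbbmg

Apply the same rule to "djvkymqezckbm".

The rule is to shift every letter 3 places forward in the alphabet (wrapping around).
Doing the same to "djvkymqezckbm": "gmynbpthcfnep".

gmynbpthcfnep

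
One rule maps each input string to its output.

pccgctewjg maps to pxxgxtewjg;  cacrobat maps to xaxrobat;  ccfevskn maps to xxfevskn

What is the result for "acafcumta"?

axafxumta

The rule is to replace every "c" with "x".
For "acafcumta" the result is "axafxumta".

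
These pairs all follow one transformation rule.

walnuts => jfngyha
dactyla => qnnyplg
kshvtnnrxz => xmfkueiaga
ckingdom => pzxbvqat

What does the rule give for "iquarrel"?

vydrhene

Looking at the pairs, the operation is to shift every letter 13 places forward in the alphabet (wrapping around) — i.e. ROT13, then take characters alternately from the front and the back (1st, last, 2nd, 2nd-last, ...).
So "iquarrel" becomes "vydrhene".
(Check on "dactyla": → "qnpglyn" → "qnnyplg" ✓)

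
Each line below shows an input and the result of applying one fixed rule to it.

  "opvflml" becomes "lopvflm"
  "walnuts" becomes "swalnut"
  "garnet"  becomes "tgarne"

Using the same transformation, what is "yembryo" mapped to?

Each output is the input with this applied: move the last character to the front.
For "yembryo" the result is "oyembry".

oyembry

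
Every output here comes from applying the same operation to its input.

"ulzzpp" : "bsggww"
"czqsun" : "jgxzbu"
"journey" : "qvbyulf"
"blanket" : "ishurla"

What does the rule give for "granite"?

nyhupal

In each case the input is transformed by: shift every letter 7 places forward in the alphabet (wrapping around).
Applying that to "granite" gives "nyhupal".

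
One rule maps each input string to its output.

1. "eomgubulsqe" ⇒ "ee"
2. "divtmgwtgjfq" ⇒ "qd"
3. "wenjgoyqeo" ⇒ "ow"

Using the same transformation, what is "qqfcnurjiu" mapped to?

In each case the input is transformed by: move the last character to the front, then keep only the first 2 characters.
"qqfcnurjiu" → "uqqfcnurji" → "uq".

uq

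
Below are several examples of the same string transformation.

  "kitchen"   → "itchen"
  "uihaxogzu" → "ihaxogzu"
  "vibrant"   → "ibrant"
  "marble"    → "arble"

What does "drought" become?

rought

Rule — delete the first character.
"drought" → "rought".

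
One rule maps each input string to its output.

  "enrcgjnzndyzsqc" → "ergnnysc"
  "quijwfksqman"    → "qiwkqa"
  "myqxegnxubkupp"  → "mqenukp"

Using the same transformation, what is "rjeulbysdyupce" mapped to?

relyduc

The transformation: keep every other character starting from the first (positions 1st, 3rd, 5th, ...).
On "rjeulbysdyupce" that produces "relyduc".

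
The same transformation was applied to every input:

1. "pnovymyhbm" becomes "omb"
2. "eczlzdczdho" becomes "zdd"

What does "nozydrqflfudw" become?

zrld

Looking at the pairs, the operation is to keep one character in every 3, starting at position 3 (positions 3rd, 6th, 9th, ...).
So "nozydrqflfudw" becomes "zrld".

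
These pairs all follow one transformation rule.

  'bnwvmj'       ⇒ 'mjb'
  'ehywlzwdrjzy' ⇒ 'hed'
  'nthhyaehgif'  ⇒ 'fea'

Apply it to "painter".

Looking at the pairs, the operation is to sort the characters into reverse alphabetical order, then keep only the last 3 characters.
On "painter" that produces "iea".

iea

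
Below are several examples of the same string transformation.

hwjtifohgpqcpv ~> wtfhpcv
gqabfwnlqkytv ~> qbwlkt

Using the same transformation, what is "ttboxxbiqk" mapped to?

Each output is the input with this applied: keep every other character starting from the second (positions 2nd, 4th, 6th, ...).
For "ttboxxbiqk" the result is "toxik".

toxik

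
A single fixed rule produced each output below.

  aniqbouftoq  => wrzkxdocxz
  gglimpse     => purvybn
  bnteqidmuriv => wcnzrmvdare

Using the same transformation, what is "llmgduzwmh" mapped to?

uvpmdifvq

What's happening: delete the first character, then shift every letter 9 places forward in the alphabet (wrapping around).
"llmgduzwmh" → "lmgduzwmh" → "uvpmdifvq".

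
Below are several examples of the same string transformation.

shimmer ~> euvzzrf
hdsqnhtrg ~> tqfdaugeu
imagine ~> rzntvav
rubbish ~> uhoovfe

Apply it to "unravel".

yaenirh

The transformation: shift every letter 13 places forward in the alphabet (wrapping around) — i.e. ROT13, then swap the first and last characters.
Doing the same to "unravel": "yaenirh".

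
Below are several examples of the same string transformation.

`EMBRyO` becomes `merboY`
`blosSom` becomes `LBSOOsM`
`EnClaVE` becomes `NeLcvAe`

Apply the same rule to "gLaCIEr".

Looking at the pairs, the operation is to swap each adjacent pair of characters (1↔2, 3↔4, ...), then flip the case of every letter.
Applying that to "gLaCIEr" gives "lGcAeiR".

lGcAeiR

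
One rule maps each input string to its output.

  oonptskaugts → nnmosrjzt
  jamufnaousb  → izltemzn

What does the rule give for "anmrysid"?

The rule is to delete the last 3 characters, then shift every letter 1 place backward in the alphabet (wrapping around).
On "anmrysid": the first step gives "anmry", and the second then gives "zmlqx".

zmlqx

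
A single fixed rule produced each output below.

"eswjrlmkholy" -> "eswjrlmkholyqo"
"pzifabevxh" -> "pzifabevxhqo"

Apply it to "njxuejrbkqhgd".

njxuejrbkqhgdqo

Each output is the input with this applied: append "qo".
For "njxuejrbkqhgd" the result is "njxuejrbkqhgdqo".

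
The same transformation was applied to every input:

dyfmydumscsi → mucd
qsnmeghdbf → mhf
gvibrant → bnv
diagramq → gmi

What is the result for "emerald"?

rd

The pattern: move the first 2 characters to the end (rotate left by 2), then keep one character in every 3, starting at position 2 (positions 2nd, 5th, 8th, ...).
For "emerald" the result is "rd".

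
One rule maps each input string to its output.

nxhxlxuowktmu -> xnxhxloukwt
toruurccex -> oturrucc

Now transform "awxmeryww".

In each case the input is transformed by: delete the last 2 characters, then swap each adjacent pair of characters (1↔2, 3↔4, ...).
"awxmeryww" → "wamxrey".

wamxrey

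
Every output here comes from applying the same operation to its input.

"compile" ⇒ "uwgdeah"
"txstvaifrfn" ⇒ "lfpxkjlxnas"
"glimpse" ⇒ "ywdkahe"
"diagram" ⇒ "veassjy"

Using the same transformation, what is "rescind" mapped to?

jvwfkau

Each output is the input with this applied: shift every letter 8 places backward in the alphabet (wrapping around), then take characters alternately from the front and the back (1st, last, 2nd, 2nd-last, ...).
Applying both steps to "rescind": "jwkuafv", then "jvwfkau".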